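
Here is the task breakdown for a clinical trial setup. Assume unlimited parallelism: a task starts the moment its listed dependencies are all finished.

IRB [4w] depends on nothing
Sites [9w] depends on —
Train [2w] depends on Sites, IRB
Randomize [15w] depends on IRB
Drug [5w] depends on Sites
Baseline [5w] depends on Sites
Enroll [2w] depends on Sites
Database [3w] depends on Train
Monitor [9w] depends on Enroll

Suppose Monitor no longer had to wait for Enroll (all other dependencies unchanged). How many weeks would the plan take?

Before: longest chain Sites→Enroll→Monitor = 9+2+9 = 20, finish 20.
Without Enroll→Monitor, Monitor's earliest start moves from 11 to 0.
New critical path: IRB→Randomize = 4+15 = 19 ⇒ 19 weeks.

19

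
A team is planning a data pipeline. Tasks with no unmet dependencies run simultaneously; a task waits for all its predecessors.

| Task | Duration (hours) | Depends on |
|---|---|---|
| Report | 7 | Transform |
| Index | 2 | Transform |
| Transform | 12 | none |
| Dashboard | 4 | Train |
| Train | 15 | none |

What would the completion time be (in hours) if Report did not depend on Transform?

19

Original critical path: Transform→Report = 12+7 = 19 ⇒ 19 hours.
Without Transform→Report, Report's earliest start moves from 12 to 0.
After: Train→Dashboard = 15+4 = 19 → 19 hours.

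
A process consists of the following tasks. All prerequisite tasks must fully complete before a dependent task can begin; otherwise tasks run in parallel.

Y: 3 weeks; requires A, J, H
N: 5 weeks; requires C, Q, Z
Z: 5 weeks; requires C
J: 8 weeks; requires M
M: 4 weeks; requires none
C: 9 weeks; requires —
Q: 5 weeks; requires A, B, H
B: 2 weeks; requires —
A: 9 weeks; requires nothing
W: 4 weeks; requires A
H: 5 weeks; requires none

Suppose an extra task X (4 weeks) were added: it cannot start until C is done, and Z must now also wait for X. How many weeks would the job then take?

23

Originally the job takes 19 weeks.
With X inserted, Z now waits for max(C, X).
New critical path: C→X→Z→N = 9+4+5+5 = 23 ⇒ 23 weeks.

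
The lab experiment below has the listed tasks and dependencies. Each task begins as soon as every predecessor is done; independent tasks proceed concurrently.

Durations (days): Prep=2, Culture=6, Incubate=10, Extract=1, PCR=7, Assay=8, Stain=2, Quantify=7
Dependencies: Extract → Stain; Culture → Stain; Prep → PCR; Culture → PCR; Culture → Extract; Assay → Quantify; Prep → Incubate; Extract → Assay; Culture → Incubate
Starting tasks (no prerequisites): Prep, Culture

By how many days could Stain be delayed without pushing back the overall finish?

Culture→Extract→Assay→Quantify = 6+1+8+7 = 22 sets the makespan at 22 days.
The longest chain containing Stain totals 9 days.
Float = 22 − 9 = 13.

13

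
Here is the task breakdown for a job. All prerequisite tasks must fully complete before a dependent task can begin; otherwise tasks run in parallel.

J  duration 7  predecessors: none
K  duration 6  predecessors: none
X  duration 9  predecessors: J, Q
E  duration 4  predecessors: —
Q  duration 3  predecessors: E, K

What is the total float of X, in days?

Critical path: K→Q→X = 6+3+9 = 18, so the finish is 18 days.
Longest path through X: 18 days (earliest finish 18, latest finish 18).
So X can slip 18 − 18 = 0 days.

0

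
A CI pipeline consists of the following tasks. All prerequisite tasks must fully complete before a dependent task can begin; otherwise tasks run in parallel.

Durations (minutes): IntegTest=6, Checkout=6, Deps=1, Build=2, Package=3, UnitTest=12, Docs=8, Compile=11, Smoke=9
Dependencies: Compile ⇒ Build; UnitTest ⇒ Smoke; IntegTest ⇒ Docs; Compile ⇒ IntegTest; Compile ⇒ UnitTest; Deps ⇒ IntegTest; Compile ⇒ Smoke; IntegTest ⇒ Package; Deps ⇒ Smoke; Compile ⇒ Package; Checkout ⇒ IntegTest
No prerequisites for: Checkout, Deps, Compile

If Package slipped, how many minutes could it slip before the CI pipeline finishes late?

The longest chain is Compile→UnitTest→Smoke = 11+12+9 = 32; overall finish 32 minutes.
Package finishes as early as 20 and must finish by 32.
So Package can slip 32 − 20 = 12 minutes.

12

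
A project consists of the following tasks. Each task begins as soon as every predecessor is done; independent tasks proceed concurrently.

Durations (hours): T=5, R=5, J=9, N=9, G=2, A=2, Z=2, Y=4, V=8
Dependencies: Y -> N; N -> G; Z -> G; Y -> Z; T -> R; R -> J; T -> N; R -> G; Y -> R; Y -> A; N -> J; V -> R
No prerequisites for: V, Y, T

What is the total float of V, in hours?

1

T→N→J = 5+9+9 = 23 sets the makespan at 23 hours.
V finishes as early as 8 and must finish by 9.
Slack of V = 1 − 0 = 1 hour.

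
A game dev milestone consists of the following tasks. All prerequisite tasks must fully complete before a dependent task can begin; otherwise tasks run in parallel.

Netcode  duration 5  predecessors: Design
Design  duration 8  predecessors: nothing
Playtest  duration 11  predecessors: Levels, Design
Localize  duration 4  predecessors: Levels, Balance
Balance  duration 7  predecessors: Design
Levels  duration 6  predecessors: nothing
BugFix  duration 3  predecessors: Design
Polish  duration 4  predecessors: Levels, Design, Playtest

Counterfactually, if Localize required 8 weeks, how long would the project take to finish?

As given, the longest chain is Design→Playtest→Polish = 8+11+4 = 23, so the finish is 23 weeks.
Localize is off the critical path — its longest chain is 19 weeks, giving 4 of slack.
The binding chain switches to Design→Balance→Localize = 8+7+8 = 23; finish 23 weeks.

23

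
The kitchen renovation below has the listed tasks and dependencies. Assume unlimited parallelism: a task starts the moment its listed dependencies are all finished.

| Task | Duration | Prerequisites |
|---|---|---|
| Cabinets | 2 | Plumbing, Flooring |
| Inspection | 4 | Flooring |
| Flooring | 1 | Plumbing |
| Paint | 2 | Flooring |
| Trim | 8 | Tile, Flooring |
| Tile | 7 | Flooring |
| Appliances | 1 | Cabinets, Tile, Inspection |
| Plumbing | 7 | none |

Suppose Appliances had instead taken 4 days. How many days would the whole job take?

Critical path before the change: Plumbing→Flooring→Tile→Trim = 7+1+7+8 = 23 giving 23 days.
Appliances has 7 days of float (longest path through it is 16).
That remains the longest chain; total 23 days.

23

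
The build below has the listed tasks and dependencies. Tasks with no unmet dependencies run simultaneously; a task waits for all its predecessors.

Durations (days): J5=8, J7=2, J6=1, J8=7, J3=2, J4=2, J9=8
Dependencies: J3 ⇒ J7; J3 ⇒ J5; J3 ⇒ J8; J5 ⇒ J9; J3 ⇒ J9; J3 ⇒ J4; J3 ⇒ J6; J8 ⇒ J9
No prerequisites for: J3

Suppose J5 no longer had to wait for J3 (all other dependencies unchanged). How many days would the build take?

Before: longest chain J3→J5→J9 = 2+8+8 = 18, finish 18.
Without J3→J5, J5's earliest start moves from 2 to 0.
The longest chain is now J3→J8→J9 = 2+7+8 = 17, so the build takes 17 days.

17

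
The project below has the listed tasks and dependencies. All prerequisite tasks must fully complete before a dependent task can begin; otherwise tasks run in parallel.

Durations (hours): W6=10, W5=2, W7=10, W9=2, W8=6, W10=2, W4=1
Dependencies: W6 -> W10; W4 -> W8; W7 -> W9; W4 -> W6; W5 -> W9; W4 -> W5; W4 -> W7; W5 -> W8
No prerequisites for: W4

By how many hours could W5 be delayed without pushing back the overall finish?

4

The longest chain is W4→W6→W10 = 1+10+2 = 13; overall finish 13 hours.
Longest path through W5: 9 hours (earliest finish 3, latest finish 7).
Float = 13 − 9 = 4.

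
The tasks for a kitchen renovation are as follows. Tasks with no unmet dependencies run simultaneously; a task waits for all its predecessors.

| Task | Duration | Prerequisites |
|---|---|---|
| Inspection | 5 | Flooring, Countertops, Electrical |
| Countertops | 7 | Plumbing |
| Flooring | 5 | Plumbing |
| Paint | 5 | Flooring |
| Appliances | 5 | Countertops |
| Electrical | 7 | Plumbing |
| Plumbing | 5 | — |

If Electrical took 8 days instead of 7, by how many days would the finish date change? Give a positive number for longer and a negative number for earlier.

1

Actual critical path: Plumbing→Electrical→Inspection = 5+7+5 = 17 ⇒ 17 days.
Since Electrical is critical, the +1 change carries straight to that chain (now 18 days).
The critical path is still Plumbing→Electrical→Inspection; finish is now 18 days.
Change in finish: 18 − 17 = +1 days.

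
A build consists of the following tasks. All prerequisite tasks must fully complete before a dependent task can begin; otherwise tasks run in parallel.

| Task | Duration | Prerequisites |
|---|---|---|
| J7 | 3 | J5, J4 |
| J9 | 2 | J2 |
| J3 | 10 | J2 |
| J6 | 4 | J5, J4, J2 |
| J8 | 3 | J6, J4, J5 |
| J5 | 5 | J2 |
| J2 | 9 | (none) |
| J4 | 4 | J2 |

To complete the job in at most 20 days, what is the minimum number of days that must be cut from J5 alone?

Current finish: 21 days; target: 20.
J5 is on every critical path, so each day cut from J5 cuts the finish by one (this holds down to a finish of 20).
Need 21 − 20 = 1 day off J5 → J5 becomes 4 days, finish becomes 20.

1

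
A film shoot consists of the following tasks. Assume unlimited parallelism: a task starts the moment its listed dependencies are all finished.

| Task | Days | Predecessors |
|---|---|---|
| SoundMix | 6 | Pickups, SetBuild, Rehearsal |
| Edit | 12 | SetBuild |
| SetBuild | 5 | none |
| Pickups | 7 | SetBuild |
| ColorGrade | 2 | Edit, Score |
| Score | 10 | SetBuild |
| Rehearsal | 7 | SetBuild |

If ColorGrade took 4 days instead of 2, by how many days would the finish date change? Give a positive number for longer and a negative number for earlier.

Actual critical path: SetBuild→Edit→ColorGrade = 5+12+2 = 19 ⇒ 19 days.
ColorGrade lies on that path, so at 4 days the path becomes 21 days.
The critical path is still SetBuild→Edit→ColorGrade; finish is now 21 days.
Change in finish: 21 − 19 = +2 days.

2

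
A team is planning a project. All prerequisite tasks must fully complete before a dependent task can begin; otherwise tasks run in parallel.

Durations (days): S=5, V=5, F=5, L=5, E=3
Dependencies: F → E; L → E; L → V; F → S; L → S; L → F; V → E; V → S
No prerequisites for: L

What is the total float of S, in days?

The longest chain is L→F→S = 5+5+5 = 15; overall finish 15 days.
The longest chain containing S totals 15 days.
Slack of S = 10 − 10 = 0 days.

0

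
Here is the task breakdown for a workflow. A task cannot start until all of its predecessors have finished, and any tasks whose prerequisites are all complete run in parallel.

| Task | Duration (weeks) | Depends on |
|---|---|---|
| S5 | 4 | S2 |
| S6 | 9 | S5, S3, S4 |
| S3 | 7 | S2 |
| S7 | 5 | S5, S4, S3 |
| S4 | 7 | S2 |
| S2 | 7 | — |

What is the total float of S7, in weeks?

Critical path: S2→S3→S6 = 7+7+9 = 23, so the finish is 23 weeks.
Longest path through S7: 19 weeks (earliest finish 19, latest finish 23).
Slack of S7 = 18 − 14 = 4 weeks.

4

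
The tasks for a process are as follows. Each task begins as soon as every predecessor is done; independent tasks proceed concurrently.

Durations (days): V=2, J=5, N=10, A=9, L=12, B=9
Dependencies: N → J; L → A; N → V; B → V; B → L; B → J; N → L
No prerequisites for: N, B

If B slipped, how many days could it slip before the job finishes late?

1

The longest chain is N→L→A = 10+12+9 = 31; overall finish 31 days.
The longest chain containing B totals 30 days.
Float = 31 − 30 = 1.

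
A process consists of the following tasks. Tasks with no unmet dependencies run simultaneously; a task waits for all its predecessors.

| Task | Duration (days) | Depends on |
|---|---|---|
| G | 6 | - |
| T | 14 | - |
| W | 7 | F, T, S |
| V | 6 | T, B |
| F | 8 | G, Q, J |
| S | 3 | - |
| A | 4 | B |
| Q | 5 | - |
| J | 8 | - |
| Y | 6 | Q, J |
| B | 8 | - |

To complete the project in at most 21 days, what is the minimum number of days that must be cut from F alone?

2

Current finish: 23 days; target: 21.
F is on every critical path, so each day cut from F cuts the finish by one (this holds down to a finish of 21).
Need 23 − 21 = 2 days off F → F becomes 6 days, finish becomes 21.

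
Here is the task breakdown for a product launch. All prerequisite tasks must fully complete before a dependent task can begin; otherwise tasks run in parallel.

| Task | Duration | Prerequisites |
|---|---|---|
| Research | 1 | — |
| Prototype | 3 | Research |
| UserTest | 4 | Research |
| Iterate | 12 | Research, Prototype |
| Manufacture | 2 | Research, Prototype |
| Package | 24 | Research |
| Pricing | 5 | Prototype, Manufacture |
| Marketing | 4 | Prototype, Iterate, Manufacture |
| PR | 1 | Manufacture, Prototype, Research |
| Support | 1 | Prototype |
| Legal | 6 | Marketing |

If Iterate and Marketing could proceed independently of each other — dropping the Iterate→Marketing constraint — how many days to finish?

Before: longest chain Research→Prototype→Iterate→Marketing→Legal = 1+3+12+4+6 = 26, finish 26.
Without Iterate→Marketing, Marketing's earliest start moves from 16 to 6.
New critical path: Research→Package = 1+24 = 25 ⇒ 25 days.

25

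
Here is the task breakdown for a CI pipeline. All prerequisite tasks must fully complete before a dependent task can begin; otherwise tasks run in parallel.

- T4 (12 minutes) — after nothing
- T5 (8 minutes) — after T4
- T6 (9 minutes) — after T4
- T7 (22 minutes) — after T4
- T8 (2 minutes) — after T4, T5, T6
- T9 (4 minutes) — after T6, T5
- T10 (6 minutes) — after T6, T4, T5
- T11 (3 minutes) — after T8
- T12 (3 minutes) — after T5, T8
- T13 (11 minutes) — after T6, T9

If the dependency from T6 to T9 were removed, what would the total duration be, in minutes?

Original critical path: T4→T6→T9→T13 = 12+9+4+11 = 36 ⇒ 36 minutes.
Without T6→T9, T9's earliest start moves from 21 to 20.
The longest chain is now T4→T5→T9→T13 = 12+8+4+11 = 35, so the job takes 35 minutes.

35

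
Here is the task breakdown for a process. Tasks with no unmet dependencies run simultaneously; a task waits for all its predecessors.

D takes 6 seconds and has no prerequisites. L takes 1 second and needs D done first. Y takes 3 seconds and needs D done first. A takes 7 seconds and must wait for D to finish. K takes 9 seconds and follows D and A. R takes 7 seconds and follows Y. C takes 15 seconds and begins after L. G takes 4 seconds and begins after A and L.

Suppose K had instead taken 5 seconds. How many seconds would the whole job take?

Critical path before the change: D→A→K = 6+7+9 = 22 giving 22 seconds.
Since K is critical, the -4 change carries straight to that chain (now 18 seconds).
New critical path: D→L→C = 6+1+15 = 22 ⇒ 22 seconds.

22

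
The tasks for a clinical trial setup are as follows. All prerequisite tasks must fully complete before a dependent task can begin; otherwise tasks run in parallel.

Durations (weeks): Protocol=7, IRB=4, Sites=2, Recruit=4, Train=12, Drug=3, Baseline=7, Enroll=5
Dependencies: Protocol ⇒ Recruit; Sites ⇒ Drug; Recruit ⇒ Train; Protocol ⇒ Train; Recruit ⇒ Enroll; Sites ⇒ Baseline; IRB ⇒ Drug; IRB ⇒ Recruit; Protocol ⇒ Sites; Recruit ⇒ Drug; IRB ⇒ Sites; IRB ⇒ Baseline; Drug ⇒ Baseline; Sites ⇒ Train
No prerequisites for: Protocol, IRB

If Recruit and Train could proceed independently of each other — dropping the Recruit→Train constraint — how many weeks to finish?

21

Before: longest chain Protocol→Recruit→Train = 7+4+12 = 23, finish 23.
Without Recruit→Train, Train's earliest start moves from 11 to 9.
The longest chain is now Protocol→Sites→Train = 7+2+12 = 21, so the schedule takes 21 weeks.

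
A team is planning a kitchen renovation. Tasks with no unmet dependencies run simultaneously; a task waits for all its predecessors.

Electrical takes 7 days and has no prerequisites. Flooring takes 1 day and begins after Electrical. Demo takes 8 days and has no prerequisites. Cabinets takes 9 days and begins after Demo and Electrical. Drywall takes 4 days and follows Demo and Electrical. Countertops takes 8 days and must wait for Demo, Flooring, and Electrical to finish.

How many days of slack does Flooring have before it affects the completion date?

The longest chain is Demo→Cabinets = 8+9 = 17; overall finish 17 days.
Flooring finishes as early as 8 and must finish by 9.
So Flooring can slip 9 − 8 = 1 day.

1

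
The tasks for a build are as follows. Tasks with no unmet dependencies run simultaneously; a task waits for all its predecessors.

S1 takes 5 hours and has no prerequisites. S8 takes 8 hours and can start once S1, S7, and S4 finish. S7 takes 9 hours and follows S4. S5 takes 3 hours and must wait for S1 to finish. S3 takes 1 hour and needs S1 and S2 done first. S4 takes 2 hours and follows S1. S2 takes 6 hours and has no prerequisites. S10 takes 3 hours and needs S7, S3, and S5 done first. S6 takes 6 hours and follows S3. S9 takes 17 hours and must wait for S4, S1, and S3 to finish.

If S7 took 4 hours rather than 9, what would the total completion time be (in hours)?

24

Critical path before the change: S1→S4→S7→S8 = 5+2+9+8 = 24 giving 24 hours.
Since S7 is critical, the -5 change carries straight to that chain (now 19 hours).
The binding chain switches to S1→S4→S9 = 5+2+17 = 24; finish 24 hours.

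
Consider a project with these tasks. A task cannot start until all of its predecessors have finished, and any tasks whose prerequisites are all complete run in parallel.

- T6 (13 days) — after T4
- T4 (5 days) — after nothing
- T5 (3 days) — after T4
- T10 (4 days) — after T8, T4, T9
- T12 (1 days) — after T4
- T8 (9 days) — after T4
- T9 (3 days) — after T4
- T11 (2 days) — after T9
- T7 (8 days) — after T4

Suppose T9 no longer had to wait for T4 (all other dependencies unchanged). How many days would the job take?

18

Original critical path: T4→T6 = 5+13 = 18 ⇒ 18 days.
Without T4→T9, T9's earliest start moves from 5 to 0.
New critical path: T4→T6 = 5+13 = 18 ⇒ 18 days.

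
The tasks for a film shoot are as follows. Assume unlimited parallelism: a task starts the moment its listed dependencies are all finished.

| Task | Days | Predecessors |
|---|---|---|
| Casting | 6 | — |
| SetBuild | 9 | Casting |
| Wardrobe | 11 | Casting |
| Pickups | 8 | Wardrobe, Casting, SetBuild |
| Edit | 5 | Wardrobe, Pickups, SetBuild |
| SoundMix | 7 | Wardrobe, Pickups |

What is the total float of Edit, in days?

2

Casting→Wardrobe→Pickups→SoundMix = 6+11+8+7 = 32 sets the makespan at 32 days.
Longest path through Edit: 30 days (earliest finish 30, latest finish 32).
Slack of Edit = 27 − 25 = 2 days.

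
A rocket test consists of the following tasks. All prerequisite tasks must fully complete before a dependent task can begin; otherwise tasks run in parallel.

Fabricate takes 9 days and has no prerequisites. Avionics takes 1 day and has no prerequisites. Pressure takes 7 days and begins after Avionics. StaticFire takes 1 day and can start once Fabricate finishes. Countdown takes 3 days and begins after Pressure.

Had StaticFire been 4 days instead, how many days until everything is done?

As given, the longest chain is Avionics→Pressure→Countdown = 1+7+3 = 11, so the finish is 11 days.
The longest path through StaticFire is only 10 days, so StaticFire has float 1.
The binding chain switches to Fabricate→StaticFire = 9+4 = 13; finish 13 days.

13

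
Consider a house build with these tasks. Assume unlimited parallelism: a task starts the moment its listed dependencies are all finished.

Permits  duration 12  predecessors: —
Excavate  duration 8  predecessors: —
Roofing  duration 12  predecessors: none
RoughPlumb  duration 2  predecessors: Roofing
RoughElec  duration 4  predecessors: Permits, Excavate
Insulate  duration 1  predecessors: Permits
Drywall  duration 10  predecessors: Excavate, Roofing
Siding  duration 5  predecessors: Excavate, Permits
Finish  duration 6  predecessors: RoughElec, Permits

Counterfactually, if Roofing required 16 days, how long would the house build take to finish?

26

Critical path before the change: Roofing→Drywall = 12+10 = 22 giving 22 days.
Roofing is on the critical path; changing it to 16 makes that path 26 days.
The critical path is still Roofing→Drywall; finish is now 26 days.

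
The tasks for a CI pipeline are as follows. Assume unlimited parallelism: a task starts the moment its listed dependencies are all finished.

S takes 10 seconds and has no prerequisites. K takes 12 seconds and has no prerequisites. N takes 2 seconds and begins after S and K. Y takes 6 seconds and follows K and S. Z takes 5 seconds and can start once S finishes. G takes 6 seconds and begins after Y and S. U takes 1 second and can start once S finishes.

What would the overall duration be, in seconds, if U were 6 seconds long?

24

Critical path before the change: K→Y→G = 12+6+6 = 24 giving 24 seconds.
The longest path through U is only 11 seconds, so U has float 13.
That remains the longest chain; total 24 seconds.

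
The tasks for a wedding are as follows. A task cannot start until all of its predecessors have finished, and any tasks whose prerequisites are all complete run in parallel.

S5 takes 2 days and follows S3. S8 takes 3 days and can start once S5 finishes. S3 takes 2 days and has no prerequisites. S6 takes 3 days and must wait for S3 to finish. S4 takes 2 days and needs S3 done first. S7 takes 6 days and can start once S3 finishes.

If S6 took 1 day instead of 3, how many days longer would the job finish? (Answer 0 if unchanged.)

Critical path before the change: S3→S7 = 2+6 = 8 giving 8 days.
The longest path through S6 is only 5 days, so S6 has float 3.
The critical path is still S3→S7; finish is now 8 days.
Change in finish: 8 − 8 = +0 days.

0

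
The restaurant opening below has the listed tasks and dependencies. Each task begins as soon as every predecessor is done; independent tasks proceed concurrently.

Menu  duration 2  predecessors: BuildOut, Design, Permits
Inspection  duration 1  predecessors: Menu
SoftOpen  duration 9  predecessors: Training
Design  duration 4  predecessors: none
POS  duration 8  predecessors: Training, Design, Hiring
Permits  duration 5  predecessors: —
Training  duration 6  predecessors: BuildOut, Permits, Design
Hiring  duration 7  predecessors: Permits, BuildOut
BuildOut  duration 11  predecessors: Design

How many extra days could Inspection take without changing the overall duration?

12

Design→BuildOut→Hiring→POS = 4+11+7+8 = 30 sets the makespan at 30 days.
The longest chain containing Inspection totals 18 days.
Slack of Inspection = 29 − 17 = 12 days.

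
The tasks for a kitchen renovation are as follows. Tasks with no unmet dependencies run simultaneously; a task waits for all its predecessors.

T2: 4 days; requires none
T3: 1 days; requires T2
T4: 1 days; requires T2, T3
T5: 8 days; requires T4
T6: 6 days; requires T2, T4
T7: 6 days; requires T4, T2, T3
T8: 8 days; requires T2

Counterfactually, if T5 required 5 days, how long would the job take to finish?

Baseline: T2→T3→T4→T5 = 4+1+1+8 = 14 → 14 days.
T5 is on the critical path; changing it to 5 makes that path 11 days.
Now T2→T3→T4→T6 = 4+1+1+6 = 12 is longest, so the finish becomes 12 days.

12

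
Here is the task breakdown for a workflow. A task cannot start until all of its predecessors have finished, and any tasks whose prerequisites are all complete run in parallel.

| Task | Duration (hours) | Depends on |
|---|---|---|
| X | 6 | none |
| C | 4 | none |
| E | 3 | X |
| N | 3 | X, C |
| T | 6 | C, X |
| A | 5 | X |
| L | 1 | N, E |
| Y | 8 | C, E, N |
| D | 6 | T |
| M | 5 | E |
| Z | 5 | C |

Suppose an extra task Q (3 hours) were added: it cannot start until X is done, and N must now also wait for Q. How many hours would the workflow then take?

Originally the workflow takes 18 hours.
With Q inserted, N now waits for max(X, C, Q).
New critical path: X→Q→N→Y = 6+3+3+8 = 20 ⇒ 20 hours.

20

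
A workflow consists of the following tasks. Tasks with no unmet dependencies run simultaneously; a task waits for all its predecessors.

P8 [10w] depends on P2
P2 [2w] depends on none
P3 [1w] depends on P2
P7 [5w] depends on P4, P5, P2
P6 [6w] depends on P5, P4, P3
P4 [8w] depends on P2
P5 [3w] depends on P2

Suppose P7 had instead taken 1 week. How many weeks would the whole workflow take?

Critical path before the change: P2→P4→P6 = 2+8+6 = 16 giving 16 weeks.
P7 has 1 week of float (longest path through it is 15).
That remains the longest chain; total 16 weeks.

16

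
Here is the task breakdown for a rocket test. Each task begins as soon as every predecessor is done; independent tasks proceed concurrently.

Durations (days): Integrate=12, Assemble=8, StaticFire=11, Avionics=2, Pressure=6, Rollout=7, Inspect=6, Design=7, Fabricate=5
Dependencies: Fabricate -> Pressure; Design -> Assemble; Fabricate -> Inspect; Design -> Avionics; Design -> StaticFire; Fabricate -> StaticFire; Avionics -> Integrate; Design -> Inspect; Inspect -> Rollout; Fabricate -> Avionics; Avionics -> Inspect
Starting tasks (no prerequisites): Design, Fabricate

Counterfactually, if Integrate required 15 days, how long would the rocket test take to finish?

24

Baseline: Design→Avionics→Inspect→Rollout = 7+2+6+7 = 22 → 22 days.
The longest path through Integrate is only 21 days, so Integrate has float 1.
The binding chain switches to Design→Avionics→Integrate = 7+2+15 = 24; finish 24 days.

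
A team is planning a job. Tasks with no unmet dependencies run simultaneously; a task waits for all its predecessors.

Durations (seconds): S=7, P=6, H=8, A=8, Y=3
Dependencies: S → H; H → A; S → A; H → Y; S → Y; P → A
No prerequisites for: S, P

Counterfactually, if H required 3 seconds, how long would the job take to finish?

18

Critical path before the change: S→H→A = 7+8+8 = 23 giving 23 seconds.
Since H is critical, the -5 change carries straight to that chain (now 18 seconds).
The critical path is still S→H→A; finish is now 18 seconds.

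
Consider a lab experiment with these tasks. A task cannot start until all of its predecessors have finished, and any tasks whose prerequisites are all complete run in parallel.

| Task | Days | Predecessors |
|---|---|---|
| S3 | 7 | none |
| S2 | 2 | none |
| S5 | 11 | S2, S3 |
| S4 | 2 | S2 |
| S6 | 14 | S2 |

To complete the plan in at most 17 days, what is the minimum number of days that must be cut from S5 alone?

1

Current finish: 18 days; target: 17.
S5 is on every critical path, so each day cut from S5 cuts the finish by one (this holds down to a finish of 16).
Need 18 − 17 = 1 day off S5 → S5 becomes 10 days, finish becomes 17.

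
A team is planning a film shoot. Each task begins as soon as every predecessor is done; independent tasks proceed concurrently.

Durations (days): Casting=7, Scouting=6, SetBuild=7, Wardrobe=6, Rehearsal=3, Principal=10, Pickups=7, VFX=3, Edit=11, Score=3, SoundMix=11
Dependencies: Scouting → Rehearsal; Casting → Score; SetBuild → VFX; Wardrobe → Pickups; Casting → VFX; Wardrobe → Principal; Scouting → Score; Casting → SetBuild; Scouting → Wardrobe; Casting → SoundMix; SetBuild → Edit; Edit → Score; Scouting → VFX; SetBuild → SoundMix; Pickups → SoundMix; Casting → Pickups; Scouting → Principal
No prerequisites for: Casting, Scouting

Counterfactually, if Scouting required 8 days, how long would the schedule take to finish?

32

As given, the longest chain is Scouting→Wardrobe→Pickups→SoundMix = 6+6+7+11 = 30, so the finish is 30 days.
Scouting is on the critical path; changing it to 8 makes that path 32 days.
No other chain overtakes it, so the finish is 32 days.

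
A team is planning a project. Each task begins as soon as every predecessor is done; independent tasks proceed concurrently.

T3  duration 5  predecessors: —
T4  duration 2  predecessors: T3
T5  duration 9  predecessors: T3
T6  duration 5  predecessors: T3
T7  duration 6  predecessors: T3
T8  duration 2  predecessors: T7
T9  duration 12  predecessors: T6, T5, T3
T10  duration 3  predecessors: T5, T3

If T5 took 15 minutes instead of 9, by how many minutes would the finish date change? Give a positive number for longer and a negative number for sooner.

6

The binding path is T3→T5→T9 = 5+9+12 = 26; finish at 26 minutes.
Since T5 is critical, the +6 change carries straight to that chain (now 32 minutes).
The critical path is still T3→T5→T9; finish is now 32 minutes.
Change in finish: 32 − 26 = +6 minutes.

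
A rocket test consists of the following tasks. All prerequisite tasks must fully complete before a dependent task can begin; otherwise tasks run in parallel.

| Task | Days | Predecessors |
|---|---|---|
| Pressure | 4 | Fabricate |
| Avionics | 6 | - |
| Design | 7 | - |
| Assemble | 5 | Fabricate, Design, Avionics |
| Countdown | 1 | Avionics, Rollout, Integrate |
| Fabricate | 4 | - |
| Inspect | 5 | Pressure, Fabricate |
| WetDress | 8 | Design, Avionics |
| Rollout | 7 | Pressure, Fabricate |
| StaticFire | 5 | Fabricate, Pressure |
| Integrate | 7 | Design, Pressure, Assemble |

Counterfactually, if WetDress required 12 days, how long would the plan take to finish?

Critical path before the change: Design→Assemble→Integrate→Countdown = 7+5+7+1 = 20 giving 20 days.
WetDress has 5 days of float (longest path through it is 15).
The critical path is still Design→Assemble→Integrate→Countdown; finish is now 20 days.

20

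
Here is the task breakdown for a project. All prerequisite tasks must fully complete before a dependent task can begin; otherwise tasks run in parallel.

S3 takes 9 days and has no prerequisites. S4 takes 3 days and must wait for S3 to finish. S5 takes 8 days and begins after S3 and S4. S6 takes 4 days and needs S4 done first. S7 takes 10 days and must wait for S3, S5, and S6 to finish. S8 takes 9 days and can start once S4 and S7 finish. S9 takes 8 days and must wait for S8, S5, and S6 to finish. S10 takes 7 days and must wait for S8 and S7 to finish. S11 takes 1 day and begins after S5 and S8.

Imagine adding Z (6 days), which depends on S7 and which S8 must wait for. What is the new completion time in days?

53

Originally the project takes 47 days.
With Z inserted, S8 now waits for max(S4, S7, Z).
New critical path: S3→S4→S5→S7→Z→S8→S9 = 9+3+8+10+6+9+8 = 53 ⇒ 53 days.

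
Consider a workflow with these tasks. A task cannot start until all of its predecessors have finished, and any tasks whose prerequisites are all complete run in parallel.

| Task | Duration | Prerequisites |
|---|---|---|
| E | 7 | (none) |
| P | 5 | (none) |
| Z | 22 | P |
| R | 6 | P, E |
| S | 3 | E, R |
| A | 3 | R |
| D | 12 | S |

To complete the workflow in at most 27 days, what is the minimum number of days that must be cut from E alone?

Current finish: 28 days; target: 27.
E is on every critical path, so each day cut from E cuts the finish by one (this holds down to a finish of 27).
Need 28 − 27 = 1 day off E → E becomes 6 days, finish becomes 27.

1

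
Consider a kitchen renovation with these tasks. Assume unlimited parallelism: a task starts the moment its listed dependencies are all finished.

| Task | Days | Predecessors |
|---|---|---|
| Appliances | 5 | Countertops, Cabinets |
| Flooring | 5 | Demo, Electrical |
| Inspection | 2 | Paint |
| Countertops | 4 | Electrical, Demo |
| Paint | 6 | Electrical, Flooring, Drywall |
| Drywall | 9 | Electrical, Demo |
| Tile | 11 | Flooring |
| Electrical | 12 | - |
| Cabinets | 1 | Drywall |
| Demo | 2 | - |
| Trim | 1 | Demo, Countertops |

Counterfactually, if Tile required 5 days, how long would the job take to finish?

Baseline: Electrical→Drywall→Paint→Inspection = 12+9+6+2 = 29 → 29 days.
The longest path through Tile is only 28 days, so Tile has float 1.
No other chain overtakes it, so the finish is 29 days.

29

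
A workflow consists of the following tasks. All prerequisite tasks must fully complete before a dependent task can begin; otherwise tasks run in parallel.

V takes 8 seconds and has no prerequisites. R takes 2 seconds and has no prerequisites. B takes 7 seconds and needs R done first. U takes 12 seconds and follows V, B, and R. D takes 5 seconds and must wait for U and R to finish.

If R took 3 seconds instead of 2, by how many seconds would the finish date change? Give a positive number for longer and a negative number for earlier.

Actual critical path: R→B→U→D = 2+7+12+5 = 26 ⇒ 26 seconds.
Since R is critical, the +1 change carries straight to that chain (now 27 seconds).
The critical path is still R→B→U→D; finish is now 27 seconds.
Change in finish: 27 − 26 = +1 seconds.

1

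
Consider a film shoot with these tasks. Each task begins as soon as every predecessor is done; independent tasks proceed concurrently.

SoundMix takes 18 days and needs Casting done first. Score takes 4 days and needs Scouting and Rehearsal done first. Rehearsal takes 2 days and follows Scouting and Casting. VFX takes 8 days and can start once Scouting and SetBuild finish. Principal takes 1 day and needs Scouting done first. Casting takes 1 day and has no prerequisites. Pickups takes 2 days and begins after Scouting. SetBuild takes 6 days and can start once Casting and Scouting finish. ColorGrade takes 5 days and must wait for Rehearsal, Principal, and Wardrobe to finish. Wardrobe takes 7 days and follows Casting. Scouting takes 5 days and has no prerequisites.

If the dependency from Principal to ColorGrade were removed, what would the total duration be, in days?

Before: longest chain Casting→SoundMix = 1+18 = 19, finish 19.
Dropping Principal→ColorGrade doesn't change ColorGrade's earliest start (8); another predecessor still binds.
After: Casting→SoundMix = 1+18 = 19 → 19 days.

19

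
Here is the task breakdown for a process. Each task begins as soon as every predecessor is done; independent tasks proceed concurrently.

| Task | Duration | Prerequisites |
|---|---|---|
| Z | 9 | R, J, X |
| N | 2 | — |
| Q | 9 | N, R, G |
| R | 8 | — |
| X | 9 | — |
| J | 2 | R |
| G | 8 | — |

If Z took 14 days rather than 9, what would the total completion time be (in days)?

24

Baseline: R→J→Z = 8+2+9 = 19 → 19 days.
Z lies on that path, so at 14 days the path becomes 24 days.
No other chain overtakes it, so the finish is 24 days.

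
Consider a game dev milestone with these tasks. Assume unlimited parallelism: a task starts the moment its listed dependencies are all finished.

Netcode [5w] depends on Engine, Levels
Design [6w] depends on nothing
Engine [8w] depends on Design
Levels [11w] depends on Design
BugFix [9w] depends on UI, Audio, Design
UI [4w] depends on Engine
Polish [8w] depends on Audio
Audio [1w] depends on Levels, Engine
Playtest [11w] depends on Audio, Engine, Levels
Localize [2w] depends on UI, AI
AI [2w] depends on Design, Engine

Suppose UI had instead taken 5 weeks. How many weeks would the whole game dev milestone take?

29

Baseline: Design→Levels→Audio→Playtest = 6+11+1+11 = 29 → 29 weeks.
The longest path through UI is only 27 weeks, so UI has float 2.
That remains the longest chain; total 29 weeks.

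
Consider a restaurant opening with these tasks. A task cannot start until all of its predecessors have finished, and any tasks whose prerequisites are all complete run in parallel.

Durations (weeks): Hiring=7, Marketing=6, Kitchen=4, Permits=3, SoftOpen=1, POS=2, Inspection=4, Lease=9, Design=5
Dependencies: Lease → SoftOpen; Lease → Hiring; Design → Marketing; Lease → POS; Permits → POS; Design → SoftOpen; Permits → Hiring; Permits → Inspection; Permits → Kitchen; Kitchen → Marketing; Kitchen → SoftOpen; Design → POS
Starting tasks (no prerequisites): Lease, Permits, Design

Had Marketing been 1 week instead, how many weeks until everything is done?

As given, the longest chain is Lease→Hiring = 9+7 = 16, so the finish is 16 weeks.
Marketing is off the critical path — its longest chain is 13 weeks, giving 3 of slack.
The critical path is still Lease→Hiring; finish is now 16 weeks.

16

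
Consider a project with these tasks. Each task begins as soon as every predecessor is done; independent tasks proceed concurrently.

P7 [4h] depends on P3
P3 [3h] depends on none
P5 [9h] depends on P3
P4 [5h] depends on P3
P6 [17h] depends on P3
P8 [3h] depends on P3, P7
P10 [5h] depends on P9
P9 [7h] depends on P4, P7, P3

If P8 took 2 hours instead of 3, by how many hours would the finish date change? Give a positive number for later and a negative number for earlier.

0

As given, the longest chain is P3→P4→P9→P10 = 3+5+7+5 = 20, so the finish is 20 hours.
The longest path through P8 is only 10 hours, so P8 has float 10.
That remains the longest chain; total 20 hours.
Change in finish: 20 − 20 = +0 hours.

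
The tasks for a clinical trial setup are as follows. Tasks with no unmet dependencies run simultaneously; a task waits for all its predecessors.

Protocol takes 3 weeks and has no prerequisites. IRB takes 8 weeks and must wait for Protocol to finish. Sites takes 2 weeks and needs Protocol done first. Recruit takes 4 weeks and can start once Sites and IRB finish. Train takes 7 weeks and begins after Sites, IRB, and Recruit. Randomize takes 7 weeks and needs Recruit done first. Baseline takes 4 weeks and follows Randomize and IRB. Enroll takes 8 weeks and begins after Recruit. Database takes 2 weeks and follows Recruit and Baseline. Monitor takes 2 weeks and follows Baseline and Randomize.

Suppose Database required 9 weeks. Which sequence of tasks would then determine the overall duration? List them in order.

Protocol, IRB, Recruit, Randomize, Baseline, Database

Baseline: Protocol→IRB→Recruit→Randomize→Baseline→Database = 3+8+4+7+4+2 = 28 → 28 weeks.
Database is on the critical path; changing it to 9 makes that path 35 weeks.
No other chain overtakes it, so the finish is 35 weeks.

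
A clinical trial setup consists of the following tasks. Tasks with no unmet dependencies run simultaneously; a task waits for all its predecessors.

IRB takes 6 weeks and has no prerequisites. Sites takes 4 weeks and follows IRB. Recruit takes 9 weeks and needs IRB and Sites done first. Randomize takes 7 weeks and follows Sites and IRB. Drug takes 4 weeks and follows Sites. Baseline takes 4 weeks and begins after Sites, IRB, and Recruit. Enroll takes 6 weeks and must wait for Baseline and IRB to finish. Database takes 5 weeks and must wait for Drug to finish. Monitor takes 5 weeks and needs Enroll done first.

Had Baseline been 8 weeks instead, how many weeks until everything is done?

38

Baseline: IRB→Sites→Recruit→Baseline→Enroll→Monitor = 6+4+9+4+6+5 = 34 → 34 weeks.
Baseline is on the critical path; changing it to 8 makes that path 38 weeks.
The critical path is still IRB→Sites→Recruit→Baseline→Enroll→Monitor; finish is now 38 weeks.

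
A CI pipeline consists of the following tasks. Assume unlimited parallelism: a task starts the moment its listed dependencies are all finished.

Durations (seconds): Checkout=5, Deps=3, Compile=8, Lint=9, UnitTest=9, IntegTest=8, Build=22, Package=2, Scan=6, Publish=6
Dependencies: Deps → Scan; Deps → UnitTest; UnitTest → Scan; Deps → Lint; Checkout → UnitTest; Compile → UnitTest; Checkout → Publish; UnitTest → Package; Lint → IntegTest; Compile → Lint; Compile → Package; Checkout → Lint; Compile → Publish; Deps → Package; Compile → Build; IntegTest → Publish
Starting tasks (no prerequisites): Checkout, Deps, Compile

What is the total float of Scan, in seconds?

8

Compile→Lint→IntegTest→Publish = 8+9+8+6 = 31 sets the makespan at 31 seconds.
The longest chain containing Scan totals 23 seconds.
Float = 31 − 23 = 8.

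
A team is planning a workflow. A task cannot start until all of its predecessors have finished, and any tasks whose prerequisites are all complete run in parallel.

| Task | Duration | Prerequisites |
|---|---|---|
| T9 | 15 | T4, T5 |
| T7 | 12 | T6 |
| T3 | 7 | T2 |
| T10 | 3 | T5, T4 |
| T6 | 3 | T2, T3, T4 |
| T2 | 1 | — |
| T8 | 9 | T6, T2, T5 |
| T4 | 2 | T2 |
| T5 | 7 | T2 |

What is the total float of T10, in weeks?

12

Critical path: T2→T3→T6→T7 = 1+7+3+12 = 23, so the finish is 23 weeks.
T10 finishes as early as 11 and must finish by 23.
Float = 23 − 11 = 12.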